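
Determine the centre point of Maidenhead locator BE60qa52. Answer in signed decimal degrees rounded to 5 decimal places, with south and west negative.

Field B=1, E=4: +1·20° lon, +4·10° lat → SW at lon -160°, lat -50°.
Square 6, 0: +6·2° lon, +0·1° lat → SW at lon -148°, lat -50°.
Subsquare q=16, a=0: +16·0.0833333° lon, +0·0.0416667° lat → SW at lon -146.667°, lat -50°.
Extended square 5, 2: +5·0.00833333° lon, +2·0.00416667° lat → SW at lon -146.625°, lat -49.9917°.
Cell spans 0.00833333° lon × 0.00416667° lat. Centre is SW corner plus half of each.
latitude -49.98958, longitude -146.62083.

-49.98958, -146.62083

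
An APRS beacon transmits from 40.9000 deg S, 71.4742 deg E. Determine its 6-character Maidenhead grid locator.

ME59rc

Offset from 180°W / 90°S: lon 251.4742°, lat 49.1000°.
Field: lon ⌊251.4742/20⌋ = 12 → M; lat ⌊49.1000/10⌋ = 4 → E.
Square: lon ⌊11.4742/2⌋ = 5; lat ⌊9.1000/1⌋ = 9.
Subsquare: lon ⌊1.4742/0.0833333⌋ = 17 → r; lat ⌊0.1000/0.0416667⌋ = 2 → c.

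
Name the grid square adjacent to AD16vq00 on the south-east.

AD16vp19

Longitude extended square 0; +1 → 1.
Latitude extended square 0; −1 → -1, wraps to 9, carry into subsquare.
Latitude subsquare q = 16; −1 → 15 = p.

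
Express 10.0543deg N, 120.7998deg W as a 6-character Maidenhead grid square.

CK90ob

Add 180° to longitude and 90° to latitude: 59.2002, 100.0543.
Field (20°×10°, letters A–R): 59.2002/20 → 2 → C, 100.0543/10 → 10 → K; chars CK.
Square (2°×1°, digits 0–9): 19.2002/2 → 9, 0.0543/1 → 0; chars 90.
Subsquare (5′×2.5′, letters a–x): 1.2002/0.0833333 → 14 → o, 0.0543/0.0416667 → 1 → b; chars ob.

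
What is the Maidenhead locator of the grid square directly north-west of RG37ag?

Longitude subsquare a = 0; −1 → -1, wraps to 23 = x, carry into square.
Longitude square 3; −1 → 2.
Latitude subsquare g = 6; +1 → 7 = h.

RG27xh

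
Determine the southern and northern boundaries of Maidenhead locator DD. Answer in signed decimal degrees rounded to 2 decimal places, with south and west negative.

-60.00, -50.00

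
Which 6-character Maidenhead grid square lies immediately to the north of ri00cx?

RI01ca

Latitude subsquare x = 23; +1 → 24, wraps to 0 = a, carry into square.
Latitude square 0; +1 → 1.
The longitude characters are unchanged.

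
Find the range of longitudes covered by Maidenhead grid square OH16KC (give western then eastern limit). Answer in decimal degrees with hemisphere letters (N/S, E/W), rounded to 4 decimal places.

102.8333° E, 102.9167° E

Field O=14, H=7: +14·20° lon, +7·10° lat → SW at lon 100°, lat -20°.
Square 1, 6: +1·2° lon, +6·1° lat → SW at lon 102°, lat -14°.
Subsquare k=10, c=2: +10·0.0833333° lon, +2·0.0416667° lat → SW at lon 102.833°, lat -13.9167°.
Cell spans 0.0833333° lon × 0.0416667° lat.
west 102.8333° E, east 102.9167° E.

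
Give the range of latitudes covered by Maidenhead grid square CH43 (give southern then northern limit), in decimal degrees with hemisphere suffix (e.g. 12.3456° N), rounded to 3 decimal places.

17.000° S, 16.000° S

Field C=2, H=7: +2·20° lon, +7·10° lat → SW at lon -140°, lat -20°.
Square 4, 3: +4·2° lon, +3·1° lat → SW at lon -132°, lat -17°.
Cell spans 2° lon × 1° lat.
south 17.000° S, north 16.000° S.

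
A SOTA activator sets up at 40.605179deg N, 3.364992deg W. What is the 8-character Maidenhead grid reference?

Add 180° to longitude and 90° to latitude: 176.63501, 130.60518.
Field: lon ⌊176.63501/20⌋ = 8 → I; lat ⌊130.60518/10⌋ = 13 → N.
Square: lon ⌊16.63501/2⌋ = 8; lat ⌊0.60518/1⌋ = 0.
Subsquare: lon ⌊0.63501/0.0833333⌋ = 7 → h; lat ⌊0.60518/0.0416667⌋ = 14 → o.
Extended square: lon ⌊0.05167/0.00833333⌋ = 6; lat ⌊0.02185/0.00416667⌋ = 5.

IN80ho65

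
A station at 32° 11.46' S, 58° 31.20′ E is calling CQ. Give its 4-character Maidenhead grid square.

LF97

Shift to the Maidenhead origin (180°W, 90°S): lon 238.52, lat 57.81.
Field (20°×10°, letters A–R): 238.52/20 → 11 → L, 57.81/10 → 5 → F; chars LF.
Square (2°×1°, digits 0–9): 18.52/2 → 9, 7.81/1 → 7; chars 97.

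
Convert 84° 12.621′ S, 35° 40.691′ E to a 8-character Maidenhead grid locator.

Shift to the Maidenhead origin (180°W, 90°S): lon 215.67818, lat 5.78965.
Field: 215.67818/20 → 10 → K, 5.78965/10 → 0 → A; chars KA.
Square: 15.67818/2 → 7, 5.78965/1 → 5; chars 75.
Subsquare: 1.67818/0.0833333 → 20 → u, 0.78965/0.0416667 → 18 → s; chars us.
Extended square: 0.01152/0.00833333 → 1, 0.03965/0.00416667 → 9; chars 19.

KA75us19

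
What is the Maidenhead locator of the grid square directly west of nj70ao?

Longitude subsquare a = 0; −1 → -1, wraps to 23 = x, carry into square.
Longitude square 7; −1 → 6.
The latitude characters are unchanged.

NJ60xo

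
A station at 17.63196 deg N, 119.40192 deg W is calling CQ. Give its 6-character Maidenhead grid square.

DK07hp

Shift to the Maidenhead origin (180°W, 90°S): lon 60.5981, lat 107.6320.
Field: lon ⌊60.5981/20⌋ = 3 → D; lat ⌊107.6320/10⌋ = 10 → K.
Square: lon ⌊0.5981/2⌋ = 0; lat ⌊7.6320/1⌋ = 7.
Subsquare: lon ⌊0.5981/0.0833333⌋ = 7 → h; lat ⌊0.6320/0.0416667⌋ = 15 → p.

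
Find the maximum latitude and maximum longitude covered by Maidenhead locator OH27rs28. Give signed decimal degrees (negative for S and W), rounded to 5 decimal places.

Field O=14, H=7: +14·20° lon, +7·10° lat → SW at lon 100°, lat -20°.
Square 2, 7: +2·2° lon, +7·1° lat → SW at lon 104°, lat -13°.
Subsquare r=17, s=18: +17·0.0833333° lon, +18·0.0416667° lat → SW at lon 105.417°, lat -12.25°.
Extended square 2, 8: +2·0.00833333° lon, +8·0.00416667° lat → SW at lon 105.433°, lat -12.2167°.
Cell spans 0.00833333° lon × 0.00416667° lat. NE corner is SW corner plus one full cell.
latitude -12.21250, longitude 105.44167.

-12.21250, 105.44167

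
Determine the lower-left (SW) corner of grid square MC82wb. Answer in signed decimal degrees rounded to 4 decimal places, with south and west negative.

Field M=12, C=2: +12·20° lon, +2·10° lat → SW at lon 60°, lat -70°.
Square 8, 2: +8·2° lon, +2·1° lat → SW at lon 76°, lat -68°.
Subsquare w=22, b=1: +22·0.0833333° lon, +1·0.0416667° lat → SW at lon 77.8333°, lat -67.9583°.
latitude -67.9583, longitude 77.8333.

-67.9583, 77.8333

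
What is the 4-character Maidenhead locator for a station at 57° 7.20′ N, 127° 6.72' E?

PO37

Offset from 180°W / 90°S: lon 307.11°, lat 147.12°.
Field: 307.11/20 → 15 → P, 147.12/10 → 14 → O; chars PO.
Square: 7.11/2 → 3, 7.12/1 → 7; chars 37.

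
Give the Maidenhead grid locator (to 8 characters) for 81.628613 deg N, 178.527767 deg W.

AR01rp60

Add 180° to longitude and 90° to latitude: 1.47223, 171.62861.
Field: lon ⌊1.47223/20⌋ = 0 → A; lat ⌊171.62861/10⌋ = 17 → R.
Square: lon ⌊1.47223/2⌋ = 0; lat ⌊1.62861/1⌋ = 1.
Subsquare: lon ⌊1.47223/0.0833333⌋ = 17 → r; lat ⌊0.62861/0.0416667⌋ = 15 → p.
Extended square: lon ⌊0.05557/0.00833333⌋ = 6; lat ⌊0.00361/0.00416667⌋ = 0.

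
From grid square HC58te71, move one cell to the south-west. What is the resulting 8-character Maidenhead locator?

Longitude extended square 7; −1 → 6.
Latitude extended square 1; −1 → 0.

HC58te60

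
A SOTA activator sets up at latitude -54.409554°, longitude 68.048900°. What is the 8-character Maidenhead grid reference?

Add 180° to longitude and 90° to latitude: 248.04890, 35.59045.
Field: lon ⌊248.04890/20⌋ = 12 → M; lat ⌊35.59045/10⌋ = 3 → D.
Square: lon ⌊8.04890/2⌋ = 4; lat ⌊5.59045/1⌋ = 5.
Subsquare: lon ⌊0.04890/0.0833333⌋ = 0 → a; lat ⌊0.59045/0.0416667⌋ = 14 → o.
Extended square: lon ⌊0.04890/0.00833333⌋ = 5; lat ⌊0.00711/0.00416667⌋ = 1.

MD45ao51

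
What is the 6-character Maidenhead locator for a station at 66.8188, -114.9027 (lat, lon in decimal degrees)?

Add 180° to longitude and 90° to latitude: 65.0973, 156.8188.
Field: 65.0973/20 → 3 → D, 156.8188/10 → 15 → P; chars DP.
Square: 5.0973/2 → 2, 6.8188/1 → 6; chars 26.
Subsquare: 1.0973/0.0833333 → 13 → n, 0.8188/0.0416667 → 19 → t; chars nt.

DP26nt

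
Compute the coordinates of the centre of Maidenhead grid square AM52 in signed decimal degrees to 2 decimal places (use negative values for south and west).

32.50, -169.00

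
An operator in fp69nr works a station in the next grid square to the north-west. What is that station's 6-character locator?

Longitude subsquare n = 13; −1 → 12 = m.
Latitude subsquare r = 17; +1 → 18 = s.

FP69ms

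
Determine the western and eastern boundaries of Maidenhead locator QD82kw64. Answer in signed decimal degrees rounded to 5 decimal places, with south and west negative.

156.88333, 156.89167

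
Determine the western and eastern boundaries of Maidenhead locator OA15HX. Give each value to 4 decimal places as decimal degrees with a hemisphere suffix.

102.5833° E, 102.6667° E

Field O=14, A=0: +14·20° lon, +0·10° lat → SW at lon 100°, lat -90°.
Square 1, 5: +1·2° lon, +5·1° lat → SW at lon 102°, lat -85°.
Subsquare h=7, x=23: +7·0.0833333° lon, +23·0.0416667° lat → SW at lon 102.583°, lat -84.0417°.
Cell spans 0.0833333° lon × 0.0416667° lat.
west 102.5833° E, east 102.6667° E.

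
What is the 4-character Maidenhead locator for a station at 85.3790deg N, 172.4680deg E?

RR65

Add 180° to longitude and 90° to latitude: 352.47, 175.38.
Field: 352.47/20 → 17 → R, 175.38/10 → 17 → R; chars RR.
Square: 12.47/2 → 6, 5.38/1 → 5; chars 65.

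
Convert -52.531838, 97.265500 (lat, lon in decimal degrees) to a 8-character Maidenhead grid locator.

ND87pl12

Add 180° to longitude and 90° to latitude: 277.26550, 37.46816.
Field: lon ⌊277.26550/20⌋ = 13 → N; lat ⌊37.46816/10⌋ = 3 → D.
Square: lon ⌊17.26550/2⌋ = 8; lat ⌊7.46816/1⌋ = 7.
Subsquare: lon ⌊1.26550/0.0833333⌋ = 15 → p; lat ⌊0.46816/0.0416667⌋ = 11 → l.
Extended square: lon ⌊0.01550/0.00833333⌋ = 1; lat ⌊0.00983/0.00416667⌋ = 2.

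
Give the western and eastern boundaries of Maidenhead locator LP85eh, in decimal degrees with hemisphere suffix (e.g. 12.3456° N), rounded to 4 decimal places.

56.3333° E, 56.4167° E

Field L=11, P=15: +11·20° lon, +15·10° lat → SW at lon 40°, lat 60°.
Square 8, 5: +8·2° lon, +5·1° lat → SW at lon 56°, lat 65°.
Subsquare e=4, h=7: +4·0.0833333° lon, +7·0.0416667° lat → SW at lon 56.3333°, lat 65.2917°.
Cell spans 0.0833333° lon × 0.0416667° lat.
west 56.3333° E, east 56.4167° E.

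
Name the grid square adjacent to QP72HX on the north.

Latitude subsquare x = 23; +1 → 24, wraps to 0 = a, carry into square.
Latitude square 2; +1 → 3.
The longitude characters are unchanged.

QP73ha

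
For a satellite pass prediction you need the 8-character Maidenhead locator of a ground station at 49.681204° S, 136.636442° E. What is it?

PE80hh66

Add 180° to longitude and 90° to latitude: 316.63644, 40.31880.
Field (20°×10°, letters A–R): lon ⌊316.63644/20⌋ = 15 → P; lat ⌊40.31880/10⌋ = 4 → E.
Square (2°×1°, digits 0–9): lon ⌊16.63644/2⌋ = 8; lat ⌊0.31880/1⌋ = 0.
Subsquare (5′×2.5′, letters a–x): lon ⌊0.63644/0.0833333⌋ = 7 → h; lat ⌊0.31880/0.0416667⌋ = 7 → h.
Extended square (30″×15″, digits 0–9): lon ⌊0.05311/0.00833333⌋ = 6; lat ⌊0.02713/0.00416667⌋ = 6.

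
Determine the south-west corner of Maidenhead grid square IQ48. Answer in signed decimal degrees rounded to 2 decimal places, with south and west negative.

78.00, -12.00

Field I=8, Q=16: +8·20° lon, +16·10° lat → SW at lon -20°, lat 70°.
Square 4, 8: +4·2° lon, +8·1° lat → SW at lon -12°, lat 78°.
latitude 78.00, longitude -12.00.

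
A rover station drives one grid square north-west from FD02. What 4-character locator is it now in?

Longitude square 0; −1 → -1, wraps to 9, carry into field.
Longitude field F = 5; −1 → 4 = E.
Latitude square 2; +1 → 3.

ED93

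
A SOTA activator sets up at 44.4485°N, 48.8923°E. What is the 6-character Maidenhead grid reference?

LN44kk

Add 180° to longitude and 90° to latitude: 228.8923, 134.4485.
Field (20°×10°, letters A–R): lon ⌊228.8923/20⌋ = 11 → L; lat ⌊134.4485/10⌋ = 13 → N.
Square (2°×1°, digits 0–9): lon ⌊8.8923/2⌋ = 4; lat ⌊4.4485/1⌋ = 4.
Subsquare (5′×2.5′, letters a–x): lon ⌊0.8923/0.0833333⌋ = 10 → k; lat ⌊0.4485/0.0416667⌋ = 10 → k.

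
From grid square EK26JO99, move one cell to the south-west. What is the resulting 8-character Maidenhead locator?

Longitude extended square 9; −1 → 8.
Latitude extended square 9; −1 → 8.

EK26jo88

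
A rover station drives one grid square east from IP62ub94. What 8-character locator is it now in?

IP62vb04

Longitude extended square 9; +1 → 10, wraps to 0, carry into subsquare.
Longitude subsquare u = 20; +1 → 21 = v.
The latitude characters are unchanged.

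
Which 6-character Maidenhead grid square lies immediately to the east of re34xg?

RE44ag

Longitude subsquare x = 23; +1 → 24, wraps to 0 = a, carry into square.
Longitude square 3; +1 → 4.
The latitude characters are unchanged.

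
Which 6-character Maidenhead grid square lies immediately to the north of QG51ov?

Latitude subsquare v = 21; +1 → 22 = w.
The longitude characters are unchanged.

QG51ow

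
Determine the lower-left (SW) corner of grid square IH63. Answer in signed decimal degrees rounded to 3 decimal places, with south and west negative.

Field I=8, H=7: +8·20° lon, +7·10° lat → SW at lon -20°, lat -20°.
Square 6, 3: +6·2° lon, +3·1° lat → SW at lon -8°, lat -17°.
latitude -17.000, longitude -8.000.

-17.000, -8.000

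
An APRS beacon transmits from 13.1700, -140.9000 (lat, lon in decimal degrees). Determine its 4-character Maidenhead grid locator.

Shift to the Maidenhead origin (180°W, 90°S): lon 39.10, lat 103.17.
Field: 39.10/20 → 1 → B, 103.17/10 → 10 → K; chars BK.
Square: 19.10/2 → 9, 3.17/1 → 3; chars 93.

BK93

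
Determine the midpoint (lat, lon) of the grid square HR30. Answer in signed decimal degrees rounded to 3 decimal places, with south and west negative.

80.500, -33.000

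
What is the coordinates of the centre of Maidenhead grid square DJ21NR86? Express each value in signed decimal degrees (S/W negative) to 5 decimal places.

Field D=3, J=9: +3·20° lon, +9·10° lat → SW at lon -120°, lat 0°.
Square 2, 1: +2·2° lon, +1·1° lat → SW at lon -116°, lat 1°.
Subsquare n=13, r=17: +13·0.0833333° lon, +17·0.0416667° lat → SW at lon -114.917°, lat 1.70833°.
Extended square 8, 6: +8·0.00833333° lon, +6·0.00416667° lat → SW at lon -114.85°, lat 1.73333°.
Cell spans 0.00833333° lon × 0.00416667° lat. Centre is SW corner plus half of each.
latitude 1.73542, longitude -114.84583.

1.73542, -114.84583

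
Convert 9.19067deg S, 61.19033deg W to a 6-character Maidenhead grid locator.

Shift to the Maidenhead origin (180°W, 90°S): lon 118.8097, lat 80.8093.
Field (20°×10°, letters A–R): 118.8097/20 → 5 → F, 80.8093/10 → 8 → I; chars FI.
Square (2°×1°, digits 0–9): 18.8097/2 → 9, 0.8093/1 → 0; chars 90.
Subsquare (5′×2.5′, letters a–x): 0.8097/0.0833333 → 9 → j, 0.8093/0.0416667 → 19 → t; chars jt.

FI90jt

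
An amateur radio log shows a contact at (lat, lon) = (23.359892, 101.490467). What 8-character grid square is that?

Offset from 180°W / 90°S: lon 281.49047°, lat 113.35989°.
Field: 281.49047/20 → 14 → O, 113.35989/10 → 11 → L; chars OL.
Square: 1.49047/2 → 0, 3.35989/1 → 3; chars 03.
Subsquare: 1.49047/0.0833333 → 17 → r, 0.35989/0.0416667 → 8 → i; chars ri.
Extended square: 0.07380/0.00833333 → 8, 0.02656/0.00416667 → 6; chars 86.

OL03ri86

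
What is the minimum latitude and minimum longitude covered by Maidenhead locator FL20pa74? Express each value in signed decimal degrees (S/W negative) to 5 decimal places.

20.01667, -74.69167

Field F=5, L=11: +5·20° lon, +11·10° lat → SW at lon -80°, lat 20°.
Square 2, 0: +2·2° lon, +0·1° lat → SW at lon -76°, lat 20°.
Subsquare p=15, a=0: +15·0.0833333° lon, +0·0.0416667° lat → SW at lon -74.75°, lat 20°.
Extended square 7, 4: +7·0.00833333° lon, +4·0.00416667° lat → SW at lon -74.6917°, lat 20.0167°.
latitude 20.01667, longitude -74.69167.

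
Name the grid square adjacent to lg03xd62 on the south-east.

LG03xd71

Longitude extended square 6; +1 → 7.
Latitude extended square 2; −1 → 1.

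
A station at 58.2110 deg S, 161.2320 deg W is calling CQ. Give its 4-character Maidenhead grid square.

AD91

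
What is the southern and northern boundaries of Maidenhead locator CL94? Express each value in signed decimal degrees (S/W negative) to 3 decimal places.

24.000, 25.000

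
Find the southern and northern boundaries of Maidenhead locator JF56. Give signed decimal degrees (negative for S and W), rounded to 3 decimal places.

Field J=9, F=5: +9·20° lon, +5·10° lat → SW at lon 0°, lat -40°.
Square 5, 6: +5·2° lon, +6·1° lat → SW at lon 10°, lat -34°.
Cell spans 2° lon × 1° lat.
south -34.000, north -33.000.

-34.000, -33.000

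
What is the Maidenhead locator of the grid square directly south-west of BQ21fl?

Longitude subsquare f = 5; −1 → 4 = e.
Latitude subsquare l = 11; −1 → 10 = k.

BQ21ek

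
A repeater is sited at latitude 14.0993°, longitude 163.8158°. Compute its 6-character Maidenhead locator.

RK14vc

Add 180° to longitude and 90° to latitude: 343.8158, 104.0993.
Field (20°×10°, letters A–R): 343.8158/20 → 17 → R, 104.0993/10 → 10 → K; chars RK.
Square (2°×1°, digits 0–9): 3.8158/2 → 1, 4.0993/1 → 4; chars 14.
Subsquare (5′×2.5′, letters a–x): 1.8158/0.0833333 → 21 → v, 0.0993/0.0416667 → 2 → c; chars vc.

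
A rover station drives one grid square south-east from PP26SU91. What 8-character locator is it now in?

PP26tu00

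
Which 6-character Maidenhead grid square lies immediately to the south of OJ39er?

OJ39eq

Latitude subsquare r = 17; −1 → 16 = q.
The longitude characters are unchanged.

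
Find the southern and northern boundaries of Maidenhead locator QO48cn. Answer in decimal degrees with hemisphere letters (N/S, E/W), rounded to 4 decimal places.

58.5417° N, 58.5833° N

Field Q=16, O=14: +16·20° lon, +14·10° lat → SW at lon 140°, lat 50°.
Square 4, 8: +4·2° lon, +8·1° lat → SW at lon 148°, lat 58°.
Subsquare c=2, n=13: +2·0.0833333° lon, +13·0.0416667° lat → SW at lon 148.167°, lat 58.5417°.
Cell spans 0.0833333° lon × 0.0416667° lat.
south 58.5417° N, north 58.5833° N.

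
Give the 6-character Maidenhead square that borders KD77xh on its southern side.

Latitude subsquare h = 7; −1 → 6 = g.
The longitude characters are unchanged.

KD77xg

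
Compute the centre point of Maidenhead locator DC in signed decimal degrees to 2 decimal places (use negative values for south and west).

-65.00, -110.00

Field D=3, C=2: +3·20° lon, +2·10° lat → SW at lon -120°, lat -70°.
Cell spans 20° lon × 10° lat. Centre is SW corner plus half of each.
latitude -65.00, longitude -110.00.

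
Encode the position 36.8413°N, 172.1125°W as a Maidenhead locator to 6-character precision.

Offset from 180°W / 90°S: lon 7.8875°, lat 126.8413°.
Field: lon ⌊7.8875/20⌋ = 0 → A; lat ⌊126.8413/10⌋ = 12 → M.
Square: lon ⌊7.8875/2⌋ = 3; lat ⌊6.8413/1⌋ = 6.
Subsquare: lon ⌊1.8875/0.0833333⌋ = 22 → w; lat ⌊0.8413/0.0416667⌋ = 20 → u.

AM36wu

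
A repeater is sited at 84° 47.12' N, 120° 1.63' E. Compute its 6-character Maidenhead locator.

Add 180° to longitude and 90° to latitude: 300.0272, 174.7853.
Field (20°×10°, letters A–R): lon ⌊300.0272/20⌋ = 15 → P; lat ⌊174.7853/10⌋ = 17 → R.
Square (2°×1°, digits 0–9): lon ⌊0.0272/2⌋ = 0; lat ⌊4.7853/1⌋ = 4.
Subsquare (5′×2.5′, letters a–x): lon ⌊0.0272/0.0833333⌋ = 0 → a; lat ⌊0.7853/0.0416667⌋ = 18 → s.

PR04as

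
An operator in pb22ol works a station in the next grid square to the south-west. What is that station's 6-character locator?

PB22nk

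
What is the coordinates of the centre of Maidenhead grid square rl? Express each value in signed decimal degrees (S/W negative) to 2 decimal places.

Field R=17, L=11: +17·20° lon, +11·10° lat → SW at lon 160°, lat 20°.
Cell spans 20° lon × 10° lat. Centre is SW corner plus half of each.
latitude 25.00, longitude 170.00.

25.00, 170.00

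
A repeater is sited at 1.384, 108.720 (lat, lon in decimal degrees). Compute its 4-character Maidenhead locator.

OJ41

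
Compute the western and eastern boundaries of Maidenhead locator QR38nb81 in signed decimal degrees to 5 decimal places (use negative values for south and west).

147.15000, 147.15833

Field Q=16, R=17: +16·20° lon, +17·10° lat → SW at lon 140°, lat 80°.
Square 3, 8: +3·2° lon, +8·1° lat → SW at lon 146°, lat 88°.
Subsquare n=13, b=1: +13·0.0833333° lon, +1·0.0416667° lat → SW at lon 147.083°, lat 88.0417°.
Extended square 8, 1: +8·0.00833333° lon, +1·0.00416667° lat → SW at lon 147.15°, lat 88.0458°.
Cell spans 0.00833333° lon × 0.00416667° lat.
west 147.15000, east 147.15833.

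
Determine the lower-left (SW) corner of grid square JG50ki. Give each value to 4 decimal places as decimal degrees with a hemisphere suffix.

Field J=9, G=6: +9·20° lon, +6·10° lat → SW at lon 0°, lat -30°.
Square 5, 0: +5·2° lon, +0·1° lat → SW at lon 10°, lat -30°.
Subsquare k=10, i=8: +10·0.0833333° lon, +8·0.0416667° lat → SW at lon 10.8333°, lat -29.6667°.
latitude 29.6667° S, longitude 10.8333° E.

29.6667° S, 10.8333° E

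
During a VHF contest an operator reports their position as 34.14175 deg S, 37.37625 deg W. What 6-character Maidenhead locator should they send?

Shift to the Maidenhead origin (180°W, 90°S): lon 142.6238, lat 55.8582.
Field: 142.6238/20 → 7 → H, 55.8582/10 → 5 → F; chars HF.
Square: 2.6238/2 → 1, 5.8582/1 → 5; chars 15.
Subsquare: 0.6238/0.0833333 → 7 → h, 0.8582/0.0416667 → 20 → u; chars hu.

HF15hu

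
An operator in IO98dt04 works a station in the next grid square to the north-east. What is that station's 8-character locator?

IO98dt15

Longitude extended square 0; +1 → 1.
Latitude extended square 4; +1 → 5.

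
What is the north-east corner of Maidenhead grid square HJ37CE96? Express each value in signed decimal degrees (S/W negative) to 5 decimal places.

7.19583, -33.75000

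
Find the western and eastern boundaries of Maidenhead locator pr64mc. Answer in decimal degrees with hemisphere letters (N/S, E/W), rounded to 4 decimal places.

133.0000° E, 133.0833° E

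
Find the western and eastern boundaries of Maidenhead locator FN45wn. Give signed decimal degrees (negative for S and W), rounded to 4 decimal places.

-70.1667, -70.0833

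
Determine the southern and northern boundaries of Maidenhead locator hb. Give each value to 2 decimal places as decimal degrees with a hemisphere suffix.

80.00° S, 70.00° S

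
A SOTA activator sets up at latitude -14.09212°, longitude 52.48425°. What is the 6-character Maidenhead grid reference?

Add 180° to longitude and 90° to latitude: 232.4843, 75.9079.
Field: 232.4843/20 → 11 → L, 75.9079/10 → 7 → H; chars LH.
Square: 12.4843/2 → 6, 5.9079/1 → 5; chars 65.
Subsquare: 0.4843/0.0833333 → 5 → f, 0.9079/0.0416667 → 21 → v; chars fv.

LH65fv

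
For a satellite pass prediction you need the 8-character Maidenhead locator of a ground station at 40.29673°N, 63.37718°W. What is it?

Shift to the Maidenhead origin (180°W, 90°S): lon 116.62282, lat 130.29673.
Field (20°×10°, letters A–R): lon ⌊116.62282/20⌋ = 5 → F; lat ⌊130.29673/10⌋ = 13 → N.
Square (2°×1°, digits 0–9): lon ⌊16.62282/2⌋ = 8; lat ⌊0.29673/1⌋ = 0.
Subsquare (5′×2.5′, letters a–x): lon ⌊0.62282/0.0833333⌋ = 7 → h; lat ⌊0.29673/0.0416667⌋ = 7 → h.
Extended square (30″×15″, digits 0–9): lon ⌊0.03949/0.00833333⌋ = 4; lat ⌊0.00506/0.00416667⌋ = 1.

FN80hh41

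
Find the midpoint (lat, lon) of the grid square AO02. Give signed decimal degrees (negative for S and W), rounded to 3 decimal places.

Field A=0, O=14: +0·20° lon, +14·10° lat → SW at lon -180°, lat 50°.
Square 0, 2: +0·2° lon, +2·1° lat → SW at lon -180°, lat 52°.
Cell spans 2° lon × 1° lat. Centre is SW corner plus half of each.
latitude 52.500, longitude -179.000.

52.500, -179.000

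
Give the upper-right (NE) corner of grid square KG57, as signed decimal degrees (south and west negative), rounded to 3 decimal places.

-22.000, 32.000

Field K=10, G=6: +10·20° lon, +6·10° lat → SW at lon 20°, lat -30°.
Square 5, 7: +5·2° lon, +7·1° lat → SW at lon 30°, lat -23°.
Cell spans 2° lon × 1° lat. NE corner is SW corner plus one full cell.
latitude -22.000, longitude 32.000.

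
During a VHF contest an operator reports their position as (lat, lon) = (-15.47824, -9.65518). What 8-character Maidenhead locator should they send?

IH54em15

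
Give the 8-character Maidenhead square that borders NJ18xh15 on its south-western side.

NJ18xh04

Longitude extended square 1; −1 → 0.
Latitude extended square 5; −1 → 4.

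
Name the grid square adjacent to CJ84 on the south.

CJ83

Latitude square 4; −1 → 3.
The longitude characters are unchanged.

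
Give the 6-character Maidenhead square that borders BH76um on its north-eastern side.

BH76vn

Longitude subsquare u = 20; +1 → 21 = v.
Latitude subsquare m = 12; +1 → 13 = n.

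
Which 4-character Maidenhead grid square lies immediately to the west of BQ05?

Longitude square 0; −1 → -1, wraps to 9, carry into field.
Longitude field B = 1; −1 → 0 = A.
The latitude characters are unchanged.

AQ95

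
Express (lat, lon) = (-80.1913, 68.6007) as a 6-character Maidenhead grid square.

MA49ht

Shift to the Maidenhead origin (180°W, 90°S): lon 248.6007, lat 9.8087.
Field: lon ⌊248.6007/20⌋ = 12 → M; lat ⌊9.8087/10⌋ = 0 → A.
Square: lon ⌊8.6007/2⌋ = 4; lat ⌊9.8087/1⌋ = 9.
Subsquare: lon ⌊0.6007/0.0833333⌋ = 7 → h; lat ⌊0.8087/0.0416667⌋ = 19 → t.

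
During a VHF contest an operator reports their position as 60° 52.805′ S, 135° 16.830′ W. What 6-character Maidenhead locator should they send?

Add 180° to longitude and 90° to latitude: 44.7195, 29.1199.
Field: 44.7195/20 → 2 → C, 29.1199/10 → 2 → C; chars CC.
Square: 4.7195/2 → 2, 9.1199/1 → 9; chars 29.
Subsquare: 0.7195/0.0833333 → 8 → i, 0.1199/0.0416667 → 2 → c; chars ic.

CC29ic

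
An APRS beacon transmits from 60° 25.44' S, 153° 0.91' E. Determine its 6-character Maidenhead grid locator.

QC69mn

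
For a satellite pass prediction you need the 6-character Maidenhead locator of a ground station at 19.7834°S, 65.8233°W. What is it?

FH70cf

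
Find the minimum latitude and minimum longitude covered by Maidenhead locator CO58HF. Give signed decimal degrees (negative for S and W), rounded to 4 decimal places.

Field C=2, O=14: +2·20° lon, +14·10° lat → SW at lon -140°, lat 50°.
Square 5, 8: +5·2° lon, +8·1° lat → SW at lon -130°, lat 58°.
Subsquare h=7, f=5: +7·0.0833333° lon, +5·0.0416667° lat → SW at lon -129.417°, lat 58.2083°.
latitude 58.2083, longitude -129.4167.

58.2083, -129.4167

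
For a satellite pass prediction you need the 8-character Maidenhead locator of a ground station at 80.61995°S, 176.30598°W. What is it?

AA19uj31

Offset from 180°W / 90°S: lon 3.69402°, lat 9.38005°.
Field: lon ⌊3.69402/20⌋ = 0 → A; lat ⌊9.38005/10⌋ = 0 → A.
Square: lon ⌊3.69402/2⌋ = 1; lat ⌊9.38005/1⌋ = 9.
Subsquare: lon ⌊1.69402/0.0833333⌋ = 20 → u; lat ⌊0.38005/0.0416667⌋ = 9 → j.
Extended square: lon ⌊0.02735/0.00833333⌋ = 3; lat ⌊0.00505/0.00416667⌋ = 1.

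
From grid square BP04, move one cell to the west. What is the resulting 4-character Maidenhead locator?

Longitude square 0; −1 → -1, wraps to 9, carry into field.
Longitude field B = 1; −1 → 0 = A.
The latitude characters are unchanged.

AP94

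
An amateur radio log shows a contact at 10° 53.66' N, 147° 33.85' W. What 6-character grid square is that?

BK60fv

Offset from 180°W / 90°S: lon 32.4358°, lat 100.8943°.
Field: 32.4358/20 → 1 → B, 100.8943/10 → 10 → K; chars BK.
Square: 12.4358/2 → 6, 0.8943/1 → 0; chars 60.
Subsquare: 0.4358/0.0833333 → 5 → f, 0.8943/0.0416667 → 21 → v; chars fv.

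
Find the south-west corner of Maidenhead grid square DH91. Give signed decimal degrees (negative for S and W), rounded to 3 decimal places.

-19.000, -102.000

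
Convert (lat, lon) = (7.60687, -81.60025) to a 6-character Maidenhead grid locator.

EJ97eo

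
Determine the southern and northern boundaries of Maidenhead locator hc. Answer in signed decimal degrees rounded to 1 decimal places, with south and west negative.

Field H=7, C=2: +7·20° lon, +2·10° lat → SW at lon -40°, lat -70°.
Cell spans 20° lon × 10° lat.
south -70.0, north -60.0.

-70.0, -60.0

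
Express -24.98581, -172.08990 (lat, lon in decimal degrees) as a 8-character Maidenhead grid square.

AG35wa93

Offset from 180°W / 90°S: lon 7.91010°, lat 65.01419°.
Field (20°×10°, letters A–R): 7.91010/20 → 0 → A, 65.01419/10 → 6 → G; chars AG.
Square (2°×1°, digits 0–9): 7.91010/2 → 3, 5.01419/1 → 5; chars 35.
Subsquare (5′×2.5′, letters a–x): 1.91010/0.0833333 → 22 → w, 0.01419/0.0416667 → 0 → a; chars wa.
Extended square (30″×15″, digits 0–9): 0.07677/0.00833333 → 9, 0.01419/0.00416667 → 3; chars 93.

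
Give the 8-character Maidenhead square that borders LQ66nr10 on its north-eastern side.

Longitude extended square 1; +1 → 2.
Latitude extended square 0; +1 → 1.

LQ66nr21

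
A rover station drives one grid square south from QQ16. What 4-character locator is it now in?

QQ15

Latitude square 6; −1 → 5.
The longitude characters are unchanged.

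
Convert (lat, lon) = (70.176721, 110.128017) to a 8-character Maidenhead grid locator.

OQ50be52

Add 180° to longitude and 90° to latitude: 290.12802, 160.17672.
Field (20°×10°, letters A–R): 290.12802/20 → 14 → O, 160.17672/10 → 16 → Q; chars OQ.
Square (2°×1°, digits 0–9): 10.12802/2 → 5, 0.17672/1 → 0; chars 50.
Subsquare (5′×2.5′, letters a–x): 0.12802/0.0833333 → 1 → b, 0.17672/0.0416667 → 4 → e; chars be.
Extended square (30″×15″, digits 0–9): 0.04468/0.00833333 → 5, 0.01005/0.00416667 → 2; chars 52.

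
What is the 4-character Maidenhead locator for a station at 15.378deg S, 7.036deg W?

Offset from 180°W / 90°S: lon 172.96°, lat 74.62°.
Field (20°×10°, letters A–R): lon ⌊172.96/20⌋ = 8 → I; lat ⌊74.62/10⌋ = 7 → H.
Square (2°×1°, digits 0–9): lon ⌊12.96/2⌋ = 6; lat ⌊4.62/1⌋ = 4.

IH64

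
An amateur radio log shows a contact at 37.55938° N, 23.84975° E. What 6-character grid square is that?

KM17wn

Shift to the Maidenhead origin (180°W, 90°S): lon 203.8498, lat 127.5594.
Field: 203.8498/20 → 10 → K, 127.5594/10 → 12 → M; chars KM.
Square: 3.8498/2 → 1, 7.5594/1 → 7; chars 17.
Subsquare: 1.8498/0.0833333 → 22 → w, 0.5594/0.0416667 → 13 → n; chars wn.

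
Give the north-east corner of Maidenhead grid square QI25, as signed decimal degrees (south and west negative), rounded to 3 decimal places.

-4.000, 146.000

Field Q=16, I=8: +16·20° lon, +8·10° lat → SW at lon 140°, lat -10°.
Square 2, 5: +2·2° lon, +5·1° lat → SW at lon 144°, lat -5°.
Cell spans 2° lon × 1° lat. NE corner is SW corner plus one full cell.
latitude -4.000, longitude 146.000.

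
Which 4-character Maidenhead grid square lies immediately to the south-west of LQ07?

KQ96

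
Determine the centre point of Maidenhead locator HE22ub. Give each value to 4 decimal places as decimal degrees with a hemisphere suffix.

47.9375° S, 34.2917° W

Field H=7, E=4: +7·20° lon, +4·10° lat → SW at lon -40°, lat -50°.
Square 2, 2: +2·2° lon, +2·1° lat → SW at lon -36°, lat -48°.
Subsquare u=20, b=1: +20·0.0833333° lon, +1·0.0416667° lat → SW at lon -34.3333°, lat -47.9583°.
Cell spans 0.0833333° lon × 0.0416667° lat. Centre is SW corner plus half of each.
latitude 47.9375° S, longitude 34.2917° W.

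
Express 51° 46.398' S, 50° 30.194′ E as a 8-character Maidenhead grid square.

LD58gf04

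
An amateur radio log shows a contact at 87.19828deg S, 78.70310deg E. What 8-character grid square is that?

Add 180° to longitude and 90° to latitude: 258.70310, 2.80172.
Field (20°×10°, letters A–R): 258.70310/20 → 12 → M, 2.80172/10 → 0 → A; chars MA.
Square (2°×1°, digits 0–9): 18.70310/2 → 9, 2.80172/1 → 2; chars 92.
Subsquare (5′×2.5′, letters a–x): 0.70310/0.0833333 → 8 → i, 0.80172/0.0416667 → 19 → t; chars it.
Extended square (30″×15″, digits 0–9): 0.03643/0.00833333 → 4, 0.01005/0.00416667 → 2; chars 42.

MA92it42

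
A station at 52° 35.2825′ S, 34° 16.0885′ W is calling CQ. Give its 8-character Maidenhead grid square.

HD27uj78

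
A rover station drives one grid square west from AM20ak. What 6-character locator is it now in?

AM10xk

Longitude subsquare a = 0; −1 → -1, wraps to 23 = x, carry into square.
Longitude square 2; −1 → 1.
The latitude characters are unchanged.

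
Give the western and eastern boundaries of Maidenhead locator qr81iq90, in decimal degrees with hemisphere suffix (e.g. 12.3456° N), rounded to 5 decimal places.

156.74167° E, 156.75000° E

Field Q=16, R=17: +16·20° lon, +17·10° lat → SW at lon 140°, lat 80°.
Square 8, 1: +8·2° lon, +1·1° lat → SW at lon 156°, lat 81°.
Subsquare i=8, q=16: +8·0.0833333° lon, +16·0.0416667° lat → SW at lon 156.667°, lat 81.6667°.
Extended square 9, 0: +9·0.00833333° lon, +0·0.00416667° lat → SW at lon 156.742°, lat 81.6667°.
Cell spans 0.00833333° lon × 0.00416667° lat.
west 156.74167° E, east 156.75000° E.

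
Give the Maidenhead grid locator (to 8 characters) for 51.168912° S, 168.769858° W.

AD58ot79

Add 180° to longitude and 90° to latitude: 11.23014, 38.83109.
Field: 11.23014/20 → 0 → A, 38.83109/10 → 3 → D; chars AD.
Square: 11.23014/2 → 5, 8.83109/1 → 8; chars 58.
Subsquare: 1.23014/0.0833333 → 14 → o, 0.83109/0.0416667 → 19 → t; chars ot.
Extended square: 0.06348/0.00833333 → 7, 0.03942/0.00416667 → 9; chars 79.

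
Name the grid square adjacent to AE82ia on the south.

AE81ix

Latitude subsquare a = 0; −1 → -1, wraps to 23 = x, carry into square.
Latitude square 2; −1 → 1.
The longitude characters are unchanged.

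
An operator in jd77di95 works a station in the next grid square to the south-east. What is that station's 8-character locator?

Longitude extended square 9; +1 → 10, wraps to 0, carry into subsquare.
Longitude subsquare d = 3; +1 → 4 = e.
Latitude extended square 5; −1 → 4.

JD77ei04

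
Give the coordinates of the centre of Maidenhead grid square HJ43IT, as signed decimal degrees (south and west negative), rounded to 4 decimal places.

3.8125, -31.2917

Field H=7, J=9: +7·20° lon, +9·10° lat → SW at lon -40°, lat 0°.
Square 4, 3: +4·2° lon, +3·1° lat → SW at lon -32°, lat 3°.
Subsquare i=8, t=19: +8·0.0833333° lon, +19·0.0416667° lat → SW at lon -31.3333°, lat 3.79167°.
Cell spans 0.0833333° lon × 0.0416667° lat. Centre is SW corner plus half of each.
latitude 3.8125, longitude -31.2917.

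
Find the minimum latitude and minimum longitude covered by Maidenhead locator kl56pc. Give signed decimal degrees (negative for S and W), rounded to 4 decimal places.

Field K=10, L=11: +10·20° lon, +11·10° lat → SW at lon 20°, lat 20°.
Square 5, 6: +5·2° lon, +6·1° lat → SW at lon 30°, lat 26°.
Subsquare p=15, c=2: +15·0.0833333° lon, +2·0.0416667° lat → SW at lon 31.25°, lat 26.0833°.
latitude 26.0833, longitude 31.2500.

26.0833, 31.2500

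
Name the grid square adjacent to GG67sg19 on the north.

GG67sh10

Latitude extended square 9; +1 → 10, wraps to 0, carry into subsquare.
Latitude subsquare g = 6; +1 → 7 = h.
The longitude characters are unchanged.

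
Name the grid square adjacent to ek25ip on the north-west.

EK25hq

Longitude subsquare i = 8; −1 → 7 = h.
Latitude subsquare p = 15; +1 → 16 = q.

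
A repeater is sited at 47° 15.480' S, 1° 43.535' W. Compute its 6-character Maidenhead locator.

Offset from 180°W / 90°S: lon 178.2744°, lat 42.7420°.
Field (20°×10°, letters A–R): 178.2744/20 → 8 → I, 42.7420/10 → 4 → E; chars IE.
Square (2°×1°, digits 0–9): 18.2744/2 → 9, 2.7420/1 → 2; chars 92.
Subsquare (5′×2.5′, letters a–x): 0.2744/0.0833333 → 3 → d, 0.7420/0.0416667 → 17 → r; chars dr.

IE92dr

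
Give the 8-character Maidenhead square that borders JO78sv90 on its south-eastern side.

JO78tu09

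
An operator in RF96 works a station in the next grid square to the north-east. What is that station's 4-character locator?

Longitude square 9; +1 → 10, wraps to 0, carry into field.
Longitude field R = 17; +1 → 18, wraps to 0 = A, wrapping around the antimeridian.
Latitude square 6; +1 → 7.

AF07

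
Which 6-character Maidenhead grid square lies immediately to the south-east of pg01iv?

Longitude subsquare i = 8; +1 → 9 = j.
Latitude subsquare v = 21; −1 → 20 = u.

PG01ju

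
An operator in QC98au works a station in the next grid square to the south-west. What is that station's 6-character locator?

QC88xt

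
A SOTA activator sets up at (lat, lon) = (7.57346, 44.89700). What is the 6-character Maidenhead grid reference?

LJ27kn

Add 180° to longitude and 90° to latitude: 224.8970, 97.5735.
Field: 224.8970/20 → 11 → L, 97.5735/10 → 9 → J; chars LJ.
Square: 4.8970/2 → 2, 7.5735/1 → 7; chars 27.
Subsquare: 0.8970/0.0833333 → 10 → k, 0.5735/0.0416667 → 13 → n; chars kn.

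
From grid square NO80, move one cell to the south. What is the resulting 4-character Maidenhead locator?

Latitude square 0; −1 → -1, wraps to 9, carry into field.
Latitude field O = 14; −1 → 13 = N.
The longitude characters are unchanged.

NN89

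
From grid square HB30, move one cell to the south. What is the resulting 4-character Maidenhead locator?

HA39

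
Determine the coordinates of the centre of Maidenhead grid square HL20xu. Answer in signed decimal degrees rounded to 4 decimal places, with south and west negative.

Field H=7, L=11: +7·20° lon, +11·10° lat → SW at lon -40°, lat 20°.
Square 2, 0: +2·2° lon, +0·1° lat → SW at lon -36°, lat 20°.
Subsquare x=23, u=20: +23·0.0833333° lon, +20·0.0416667° lat → SW at lon -34.0833°, lat 20.8333°.
Cell spans 0.0833333° lon × 0.0416667° lat. Centre is SW corner plus half of each.
latitude 20.8542, longitude -34.0417.

20.8542, -34.0417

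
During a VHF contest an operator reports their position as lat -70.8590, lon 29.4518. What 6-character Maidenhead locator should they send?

KB49rd

Offset from 180°W / 90°S: lon 209.4518°, lat 19.1410°.
Field (20°×10°, letters A–R): 209.4518/20 → 10 → K, 19.1410/10 → 1 → B; chars KB.
Square (2°×1°, digits 0–9): 9.4518/2 → 4, 9.1410/1 → 9; chars 49.
Subsquare (5′×2.5′, letters a–x): 1.4518/0.0833333 → 17 → r, 0.1410/0.0416667 → 3 → d; chars rd.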